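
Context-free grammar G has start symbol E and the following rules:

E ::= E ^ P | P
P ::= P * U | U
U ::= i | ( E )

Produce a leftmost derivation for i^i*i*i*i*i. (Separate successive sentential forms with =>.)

E=>E^P=>P^P=>U^P=>i^P=>i^P*U=>i^P*U*U=>i^P*U*U*U=>i^P*U*U*U*U=>i^U*U*U*U*U=>i^i*U*U*U*U=>i^i*i*U*U*U=>i^i*i*i*U*U=>i^i*i*i*i*U=>i^i*i*i*i*i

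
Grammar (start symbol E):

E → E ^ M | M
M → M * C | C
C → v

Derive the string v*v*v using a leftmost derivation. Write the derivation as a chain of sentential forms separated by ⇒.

E ⇒ M ⇒ M*C ⇒ M*C*C ⇒ C*C*C ⇒ v*C*C ⇒ v*v*C ⇒ v*v*v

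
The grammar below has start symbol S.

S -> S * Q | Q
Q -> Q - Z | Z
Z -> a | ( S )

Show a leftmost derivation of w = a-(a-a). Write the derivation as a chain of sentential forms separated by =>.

S=>Q=>Q-Z=>Z-Z=>a-Z=>a-(S)=>a-(Q)=>a-(Q-Z)=>a-(Z-Z)=>a-(a-Z)=>a-(a-a)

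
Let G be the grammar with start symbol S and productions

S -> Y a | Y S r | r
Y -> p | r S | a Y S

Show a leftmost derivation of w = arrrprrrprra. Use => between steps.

S => Ya   [S -> Y a]
Ya => aYSa   [Y -> a Y S]
aYSa => arSSa   [Y -> r S]
arSSa => arYSrSa   [S -> Y S r]
arYSrSa => arrSSrSa   [Y -> r S]
arrSSrSa => arrrSrSa   [S -> r]
arrrSrSa => arrrYSrrSa   [S -> Y S r]
arrrYSrrSa => arrrpSrrSa   [Y -> p]
arrrpSrrSa => arrrprrrSa   [S -> r]
arrrprrrSa => arrrprrrYSra   [S -> Y S r]
arrrprrrYSra => arrrprrrpSra   [Y -> p]
arrrprrrpSra => arrrprrrprra   [S -> r]

S => Ya => aYSa => arSSa => arYSrSa => arrSSrSa => arrrSrSa => arrrYSrrSa => arrrpSrrSa => arrrprrrSa => arrrprrrYSra => arrrprrrpSra => arrrprrrprra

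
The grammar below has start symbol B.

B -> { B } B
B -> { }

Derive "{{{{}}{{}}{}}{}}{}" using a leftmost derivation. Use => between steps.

B=>{B}B=>{{B}B}B=>{{{B}B}B}B=>{{{{}}B}B}B=>{{{{}}{B}B}B}B=>{{{{}}{{}}B}B}B=>{{{{}}{{}}{}}B}B=>{{{{}}{{}}{}}{}}B=>{{{{}}{{}}{}}{}}{}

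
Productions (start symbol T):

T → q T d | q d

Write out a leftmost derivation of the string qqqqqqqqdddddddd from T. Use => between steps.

T => qTd   [T → q T d]
qTd => qqTdd   [T → q T d]
qqTdd => qqqTddd   [T → q T d]
qqqTddd => qqqqTdddd   [T → q T d]
qqqqTdddd => qqqqqTddddd   [T → q T d]
qqqqqTddddd => qqqqqqTdddddd   [T → q T d]
qqqqqqTdddddd => qqqqqqqTddddddd   [T → q T d]
qqqqqqqTddddddd => qqqqqqqqdddddddd   [T → q d]

T => qTd => qqTdd => qqqTddd => qqqqTdddd => qqqqqTddddd => qqqqqqTdddddd => qqqqqqqTddddddd => qqqqqqqqdddddddd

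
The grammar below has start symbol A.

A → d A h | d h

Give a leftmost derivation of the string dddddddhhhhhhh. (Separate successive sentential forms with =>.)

A=>dAh=>ddAhh=>dddAhhh=>ddddAhhhh=>dddddAhhhhh=>ddddddAhhhhhh=>dddddddhhhhhhh

A => dAh   [A → d A h]
dAh => ddAhh   [A → d A h]
ddAhh => dddAhhh   [A → d A h]
dddAhhh => ddddAhhhh   [A → d A h]
ddddAhhhh => dddddAhhhhh   [A → d A h]
dddddAhhhhh => ddddddAhhhhhh   [A → d A h]
ddddddAhhhhhh => dddddddhhhhhhh   [A → d h]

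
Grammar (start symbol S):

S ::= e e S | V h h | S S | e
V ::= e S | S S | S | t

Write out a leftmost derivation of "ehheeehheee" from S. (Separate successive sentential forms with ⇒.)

S ⇒ SS ⇒ VhhS ⇒ ShhS ⇒ ehhS ⇒ ehheeS ⇒ ehheeSS ⇒ ehheeVhhS ⇒ ehheeShhS ⇒ ehheeehhS ⇒ ehheeehhSS ⇒ ehheeehheS ⇒ ehheeehheSS ⇒ ehheeehheeS ⇒ ehheeehheee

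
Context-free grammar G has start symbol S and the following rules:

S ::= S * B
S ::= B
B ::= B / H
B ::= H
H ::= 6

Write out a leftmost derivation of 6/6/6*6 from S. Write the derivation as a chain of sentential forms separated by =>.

S=>S*B=>B*B=>B/H*B=>B/H/H*B=>H/H/H*B=>6/H/H*B=>6/6/H*B=>6/6/6*B=>6/6/6*H=>6/6/6*6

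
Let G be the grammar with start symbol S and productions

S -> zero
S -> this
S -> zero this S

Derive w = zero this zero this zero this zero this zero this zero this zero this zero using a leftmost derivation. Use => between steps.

S => zero this S => zero this zero this S => zero this zero this zero this S => zero this zero this zero this zero this S => zero this zero this zero this zero this zero this S => zero this zero this zero this zero this zero this zero this S => zero this zero this zero this zero this zero this zero this zero this S => zero this zero this zero this zero this zero this zero this zero this zero

S => zero this S   [S -> zero this S]
zero this S => zero this zero this S   [S -> zero this S]
zero this zero this S => zero this zero this zero this S   [S -> zero this S]
zero this zero this zero this S => zero this zero this zero this zero this S   [S -> zero this S]
zero this zero this zero this zero this S => zero this zero this zero this zero this zero this S   [S -> zero this S]
zero this zero this zero this zero this zero this S => zero this zero this zero this zero this zero this zero this S   [S -> zero this S]
zero this zero this zero this zero this zero this zero this S => zero this zero this zero this zero this zero this zero this zero this S   [S -> zero this S]
zero this zero this zero this zero this zero this zero this zero this S => zero this zero this zero this zero this zero this zero this zero this zero   [S -> zero]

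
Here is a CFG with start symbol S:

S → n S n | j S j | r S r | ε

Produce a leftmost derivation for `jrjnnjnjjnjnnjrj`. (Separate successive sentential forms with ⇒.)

S ⇒ jSj ⇒ jrSrj ⇒ jrjSjrj ⇒ jrjnSnjrj ⇒ jrjnnSnnjrj ⇒ jrjnnjSjnnjrj ⇒ jrjnnjnSnjnnjrj ⇒ jrjnnjnjSjnjnnjrj ⇒ jrjnnjnjjnjnnjrj

S ⇒ jSj   [S → j S j]
jSj ⇒ jrSrj   [S → r S r]
jrSrj ⇒ jrjSjrj   [S → j S j]
jrjSjrj ⇒ jrjnSnjrj   [S → n S n]
jrjnSnjrj ⇒ jrjnnSnnjrj   [S → n S n]
jrjnnSnnjrj ⇒ jrjnnjSjnnjrj   [S → j S j]
jrjnnjSjnnjrj ⇒ jrjnnjnSnjnnjrj   [S → n S n]
jrjnnjnSnjnnjrj ⇒ jrjnnjnjSjnjnnjrj   [S → j S j]
jrjnnjnjSjnjnnjrj ⇒ jrjnnjnjjnjnnjrj   [S → ε]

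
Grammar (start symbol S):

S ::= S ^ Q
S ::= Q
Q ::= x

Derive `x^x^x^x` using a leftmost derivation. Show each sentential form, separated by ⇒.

S ⇒ S^Q ⇒ S^Q^Q ⇒ S^Q^Q^Q ⇒ Q^Q^Q^Q ⇒ x^Q^Q^Q ⇒ x^x^Q^Q ⇒ x^x^x^Q ⇒ x^x^x^x

S ⇒ S^Q   [S ::= S ^ Q]
S^Q ⇒ S^Q^Q   [S ::= S ^ Q]
S^Q^Q ⇒ S^Q^Q^Q   [S ::= S ^ Q]
S^Q^Q^Q ⇒ Q^Q^Q^Q   [S ::= Q]
Q^Q^Q^Q ⇒ x^Q^Q^Q   [Q ::= x]
x^Q^Q^Q ⇒ x^x^Q^Q   [Q ::= x]
x^x^Q^Q ⇒ x^x^x^Q   [Q ::= x]
x^x^x^Q ⇒ x^x^x^x   [Q ::= x]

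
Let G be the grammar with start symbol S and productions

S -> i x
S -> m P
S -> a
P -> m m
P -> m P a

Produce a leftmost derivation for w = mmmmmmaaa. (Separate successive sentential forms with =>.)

S=>mP=>mmPa=>mmmPaa=>mmmmPaaa=>mmmmmmaaa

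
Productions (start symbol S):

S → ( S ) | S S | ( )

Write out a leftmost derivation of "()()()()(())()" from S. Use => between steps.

S=>SS=>SSS=>SSSS=>()SSS=>()()SS=>()()SSS=>()()SSSS=>()()()SSS=>()()()()SS=>()()()()(S)S=>()()()()(())S=>()()()()(())()

S => SS   [S → S S]
SS => SSS   [S → S S]
SSS => SSSS   [S → S S]
SSSS => ()SSS   [S → ( )]
()SSS => ()()SS   [S → ( )]
()()SS => ()()SSS   [S → S S]
()()SSS => ()()SSSS   [S → S S]
()()SSSS => ()()()SSS   [S → ( )]
()()()SSS => ()()()()SS   [S → ( )]
()()()()SS => ()()()()(S)S   [S → ( S )]
()()()()(S)S => ()()()()(())S   [S → ( )]
()()()()(())S => ()()()()(())()   [S → ( )]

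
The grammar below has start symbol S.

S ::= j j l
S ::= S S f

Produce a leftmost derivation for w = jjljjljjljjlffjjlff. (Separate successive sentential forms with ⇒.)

S ⇒ SSf   [S ::= S S f]
SSf ⇒ jjlSf   [S ::= j j l]
jjlSf ⇒ jjlSSff   [S ::= S S f]
jjlSSff ⇒ jjlSSfSff   [S ::= S S f]
jjlSSfSff ⇒ jjljjlSfSff   [S ::= j j l]
jjljjlSfSff ⇒ jjljjlSSffSff   [S ::= S S f]
jjljjlSSffSff ⇒ jjljjljjlSffSff   [S ::= j j l]
jjljjljjlSffSff ⇒ jjljjljjljjlffSff   [S ::= j j l]
jjljjljjljjlffSff ⇒ jjljjljjljjlffjjlff   [S ::= j j l]

S ⇒ SSf ⇒ jjlSf ⇒ jjlSSff ⇒ jjlSSfSff ⇒ jjljjlSfSff ⇒ jjljjlSSffSff ⇒ jjljjljjlSffSff ⇒ jjljjljjljjlffSff ⇒ jjljjljjljjlffjjlff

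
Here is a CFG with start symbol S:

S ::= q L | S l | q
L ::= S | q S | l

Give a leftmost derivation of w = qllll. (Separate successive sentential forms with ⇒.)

S ⇒ Sl ⇒ Sll ⇒ Slll ⇒ Sllll ⇒ qllll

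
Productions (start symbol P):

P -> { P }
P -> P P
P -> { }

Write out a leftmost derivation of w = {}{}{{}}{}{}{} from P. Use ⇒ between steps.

P ⇒ PP ⇒ PPP ⇒ PPPP ⇒ PPPPP ⇒ {}PPPP ⇒ {}{}PPP ⇒ {}{}PPPP ⇒ {}{}{P}PPP ⇒ {}{}{{}}PPP ⇒ {}{}{{}}{}PP ⇒ {}{}{{}}{}{}P ⇒ {}{}{{}}{}{}{}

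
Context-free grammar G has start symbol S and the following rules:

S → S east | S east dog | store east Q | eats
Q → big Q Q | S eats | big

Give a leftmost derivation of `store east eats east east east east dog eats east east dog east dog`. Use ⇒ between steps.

S ⇒ S east dog   [S → S east dog]
S east dog ⇒ S east dog east dog   [S → S east dog]
S east dog east dog ⇒ S east east dog east dog   [S → S east]
S east east dog east dog ⇒ store east Q east east dog east dog   [S → store east Q]
store east Q east east dog east dog ⇒ store east S eats east east dog east dog   [Q → S eats]
store east S eats east east dog east dog ⇒ store east S east dog eats east east dog east dog   [S → S east dog]
store east S east dog eats east east dog east dog ⇒ store east S east east dog eats east east dog east dog   [S → S east]
store east S east east dog eats east east dog east dog ⇒ store east S east east east dog eats east east dog east dog   [S → S east]
store east S east east east dog eats east east dog east dog ⇒ store east S east east east east dog eats east east dog east dog   [S → S east]
store east S east east east east dog eats east east dog east dog ⇒ store east eats east east east east dog eats east east dog east dog   [S → eats]

S ⇒ S east dog ⇒ S east dog east dog ⇒ S east east dog east dog ⇒ store east Q east east dog east dog ⇒ store east S eats east east dog east dog ⇒ store east S east dog eats east east dog east dog ⇒ store east S east east dog eats east east dog east dog ⇒ store east S east east east dog eats east east dog east dog ⇒ store east S east east east east dog eats east east dog east dog ⇒ store east eats east east east east dog eats east east dog east dog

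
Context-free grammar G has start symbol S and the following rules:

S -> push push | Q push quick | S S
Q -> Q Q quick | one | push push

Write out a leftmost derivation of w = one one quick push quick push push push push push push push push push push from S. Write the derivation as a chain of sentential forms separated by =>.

S => S S   [S -> S S]
S S => S S S   [S -> S S]
S S S => S S S S   [S -> S S]
S S S S => S S S S S   [S -> S S]
S S S S S => S S S S S S   [S -> S S]
S S S S S S => Q push quick S S S S S   [S -> Q push quick]
Q push quick S S S S S => Q Q quick push quick S S S S S   [Q -> Q Q quick]
Q Q quick push quick S S S S S => one Q quick push quick S S S S S   [Q -> one]
one Q quick push quick S S S S S => one one quick push quick S S S S S   [Q -> one]
one one quick push quick S S S S S => one one quick push quick push push S S S S   [S -> push push]
one one quick push quick push push S S S S => one one quick push quick push push push push S S S   [S -> push push]
one one quick push quick push push push push S S S => one one quick push quick push push push push push push S S   [S -> push push]
one one quick push quick push push push push push push S S => one one quick push quick push push push push push push push push S   [S -> push push]
one one quick push quick push push push push push push push push S => one one quick push quick push push push push push push push push push push   [S -> push push]

S => S S => S S S => S S S S => S S S S S => S S S S S S => Q push quick S S S S S => Q Q quick push quick S S S S S => one Q quick push quick S S S S S => one one quick push quick S S S S S => one one quick push quick push push S S S S => one one quick push quick push push push push S S S => one one quick push quick push push push push push push S S => one one quick push quick push push push push push push push push S => one one quick push quick push push push push push push push push push push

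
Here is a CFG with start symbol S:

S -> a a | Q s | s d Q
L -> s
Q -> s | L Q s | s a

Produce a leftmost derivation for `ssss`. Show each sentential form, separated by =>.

S => Qs => LQss => sQss => ssss

S => Qs   [S -> Q s]
Qs => LQss   [Q -> L Q s]
LQss => sQss   [L -> s]
sQss => ssss   [Q -> s]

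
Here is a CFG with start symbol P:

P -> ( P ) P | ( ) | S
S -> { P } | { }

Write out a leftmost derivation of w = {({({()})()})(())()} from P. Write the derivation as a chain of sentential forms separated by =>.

P=>S=>{P}=>{(P)P}=>{(S)P}=>{({P})P}=>{({(P)P})P}=>{({(S)P})P}=>{({({P})P})P}=>{({({()})P})P}=>{({({()})()})P}=>{({({()})()})(P)P}=>{({({()})()})(())P}=>{({({()})()})(())()}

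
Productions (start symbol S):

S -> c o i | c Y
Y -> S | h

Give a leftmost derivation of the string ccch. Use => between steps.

S => cY => cS => ccY => ccS => cccY => ccch

S => cY   [S -> c Y]
cY => cS   [Y -> S]
cS => ccY   [S -> c Y]
ccY => ccS   [Y -> S]
ccS => cccY   [S -> c Y]
cccY => ccch   [Y -> h]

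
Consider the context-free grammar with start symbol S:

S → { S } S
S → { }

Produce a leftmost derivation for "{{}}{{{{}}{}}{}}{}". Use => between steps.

S => {S}S => {{}}S => {{}}{S}S => {{}}{{S}S}S => {{}}{{{S}S}S}S => {{}}{{{{}}S}S}S => {{}}{{{{}}{}}S}S => {{}}{{{{}}{}}{}}S => {{}}{{{{}}{}}{}}{}

S => {S}S   [S → { S } S]
{S}S => {{}}S   [S → { }]
{{}}S => {{}}{S}S   [S → { S } S]
{{}}{S}S => {{}}{{S}S}S   [S → { S } S]
{{}}{{S}S}S => {{}}{{{S}S}S}S   [S → { S } S]
{{}}{{{S}S}S}S => {{}}{{{{}}S}S}S   [S → { }]
{{}}{{{{}}S}S}S => {{}}{{{{}}{}}S}S   [S → { }]
{{}}{{{{}}{}}S}S => {{}}{{{{}}{}}{}}S   [S → { }]
{{}}{{{{}}{}}{}}S => {{}}{{{{}}{}}{}}{}   [S → { }]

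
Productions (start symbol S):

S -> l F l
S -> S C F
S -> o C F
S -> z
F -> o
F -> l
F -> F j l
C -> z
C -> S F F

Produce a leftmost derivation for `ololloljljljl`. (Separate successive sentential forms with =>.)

S => oCF => oSFFF => olFlFFF => ololFFF => olollFF => ololloF => ololloFjl => ololloFjljl => ololloFjljljl => ololloljljljl

S => oCF   [S -> o C F]
oCF => oSFFF   [C -> S F F]
oSFFF => olFlFFF   [S -> l F l]
olFlFFF => ololFFF   [F -> o]
ololFFF => olollFF   [F -> l]
olollFF => ololloF   [F -> o]
ololloF => ololloFjl   [F -> F j l]
ololloFjl => ololloFjljl   [F -> F j l]
ololloFjljl => ololloFjljljl   [F -> F j l]
ololloFjljljl => ololloljljljl   [F -> l]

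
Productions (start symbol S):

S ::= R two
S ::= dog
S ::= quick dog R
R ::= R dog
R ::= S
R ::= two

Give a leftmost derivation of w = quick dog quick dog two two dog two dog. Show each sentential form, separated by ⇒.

S ⇒ quick dog R   [S ::= quick dog R]
quick dog R ⇒ quick dog R dog   [R ::= R dog]
quick dog R dog ⇒ quick dog S dog   [R ::= S]
quick dog S dog ⇒ quick dog R two dog   [S ::= R two]
quick dog R two dog ⇒ quick dog R dog two dog   [R ::= R dog]
quick dog R dog two dog ⇒ quick dog S dog two dog   [R ::= S]
quick dog S dog two dog ⇒ quick dog R two dog two dog   [S ::= R two]
quick dog R two dog two dog ⇒ quick dog S two dog two dog   [R ::= S]
quick dog S two dog two dog ⇒ quick dog quick dog R two dog two dog   [S ::= quick dog R]
quick dog quick dog R two dog two dog ⇒ quick dog quick dog two two dog two dog   [R ::= two]

S ⇒ quick dog R ⇒ quick dog R dog ⇒ quick dog S dog ⇒ quick dog R two dog ⇒ quick dog R dog two dog ⇒ quick dog S dog two dog ⇒ quick dog R two dog two dog ⇒ quick dog S two dog two dog ⇒ quick dog quick dog R two dog two dog ⇒ quick dog quick dog two two dog two dog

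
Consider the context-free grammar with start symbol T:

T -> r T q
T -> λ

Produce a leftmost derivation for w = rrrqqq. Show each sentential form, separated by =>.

T => rTq => rrTqq => rrrTqqq => rrrqqq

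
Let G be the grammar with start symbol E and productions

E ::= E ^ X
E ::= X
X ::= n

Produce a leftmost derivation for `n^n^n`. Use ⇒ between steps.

E⇒E^X⇒E^X^X⇒X^X^X⇒n^X^X⇒n^n^X⇒n^n^n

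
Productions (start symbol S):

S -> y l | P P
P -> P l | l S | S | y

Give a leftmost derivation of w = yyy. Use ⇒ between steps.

S⇒PP⇒SP⇒PPP⇒yPP⇒yyP⇒yyy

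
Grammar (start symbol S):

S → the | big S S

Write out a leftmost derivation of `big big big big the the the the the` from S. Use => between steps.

S => big S S => big big S S S => big big big S S S S => big big big big S S S S S => big big big big the S S S S => big big big big the the S S S => big big big big the the the S S => big big big big the the the the S => big big big big the the the the the

S => big S S   [S → big S S]
big S S => big big S S S   [S → big S S]
big big S S S => big big big S S S S   [S → big S S]
big big big S S S S => big big big big S S S S S   [S → big S S]
big big big big S S S S S => big big big big the S S S S   [S → the]
big big big big the S S S S => big big big big the the S S S   [S → the]
big big big big the the S S S => big big big big the the the S S   [S → the]
big big big big the the the S S => big big big big the the the the S   [S → the]
big big big big the the the the S => big big big big the the the the the   [S → the]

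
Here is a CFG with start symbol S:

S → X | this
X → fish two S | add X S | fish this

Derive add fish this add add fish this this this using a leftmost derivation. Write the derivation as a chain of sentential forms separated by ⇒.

S ⇒ X ⇒ add X S ⇒ add fish this S ⇒ add fish this X ⇒ add fish this add X S ⇒ add fish this add add X S S ⇒ add fish this add add fish this S S ⇒ add fish this add add fish this this S ⇒ add fish this add add fish this this this

S ⇒ X   [S → X]
X ⇒ add X S   [X → add X S]
add X S ⇒ add fish this S   [X → fish this]
add fish this S ⇒ add fish this X   [S → X]
add fish this X ⇒ add fish this add X S   [X → add X S]
add fish this add X S ⇒ add fish this add add X S S   [X → add X S]
add fish this add add X S S ⇒ add fish this add add fish this S S   [X → fish this]
add fish this add add fish this S S ⇒ add fish this add add fish this this S   [S → this]
add fish this add add fish this this S ⇒ add fish this add add fish this this this   [S → this]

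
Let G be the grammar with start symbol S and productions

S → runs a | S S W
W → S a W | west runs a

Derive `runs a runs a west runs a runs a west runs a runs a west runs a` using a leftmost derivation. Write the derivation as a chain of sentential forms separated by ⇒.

S ⇒ S S W ⇒ S S W S W ⇒ S S W S W S W ⇒ runs a S W S W S W ⇒ runs a runs a W S W S W ⇒ runs a runs a west runs a S W S W ⇒ runs a runs a west runs a runs a W S W ⇒ runs a runs a west runs a runs a west runs a S W ⇒ runs a runs a west runs a runs a west runs a runs a W ⇒ runs a runs a west runs a runs a west runs a runs a west runs a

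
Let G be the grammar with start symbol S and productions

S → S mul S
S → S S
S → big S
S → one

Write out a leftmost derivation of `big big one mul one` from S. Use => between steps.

S => big S   [S → big S]
big S => big big S   [S → big S]
big big S => big big S mul S   [S → S mul S]
big big S mul S => big big one mul S   [S → one]
big big one mul S => big big one mul one   [S → one]

S => big S => big big S => big big S mul S => big big one mul S => big big one mul one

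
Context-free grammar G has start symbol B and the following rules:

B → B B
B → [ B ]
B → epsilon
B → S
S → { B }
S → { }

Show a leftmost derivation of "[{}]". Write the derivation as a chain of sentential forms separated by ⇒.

B ⇒ [B] ⇒ [S] ⇒ [{B}] ⇒ [{}]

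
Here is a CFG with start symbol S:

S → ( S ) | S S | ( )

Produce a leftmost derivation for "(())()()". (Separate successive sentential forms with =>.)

S => SS   [S → S S]
SS => (S)S   [S → ( S )]
(S)S => (())S   [S → ( )]
(())S => (())SS   [S → S S]
(())SS => (())()S   [S → ( )]
(())()S => (())()()   [S → ( )]

S=>SS=>(S)S=>(())S=>(())SS=>(())()S=>(())()()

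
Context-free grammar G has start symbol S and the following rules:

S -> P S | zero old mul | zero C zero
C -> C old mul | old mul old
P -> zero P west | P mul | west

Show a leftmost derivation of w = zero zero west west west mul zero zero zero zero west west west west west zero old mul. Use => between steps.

S => P S   [S -> P S]
P S => P mul S   [P -> P mul]
P mul S => zero P west mul S   [P -> zero P west]
zero P west mul S => zero zero P west west mul S   [P -> zero P west]
zero zero P west west mul S => zero zero west west west mul S   [P -> west]
zero zero west west west mul S => zero zero west west west mul P S   [S -> P S]
zero zero west west west mul P S => zero zero west west west mul zero P west S   [P -> zero P west]
zero zero west west west mul zero P west S => zero zero west west west mul zero zero P west west S   [P -> zero P west]
zero zero west west west mul zero zero P west west S => zero zero west west west mul zero zero zero P west west west S   [P -> zero P west]
zero zero west west west mul zero zero zero P west west west S => zero zero west west west mul zero zero zero zero P west west west west S   [P -> zero P west]
zero zero west west west mul zero zero zero zero P west west west west S => zero zero west west west mul zero zero zero zero west west west west west S   [P -> west]
zero zero west west west mul zero zero zero zero west west west west west S => zero zero west west west mul zero zero zero zero west west west west west zero old mul   [S -> zero old mul]

S => P S => P mul S => zero P west mul S => zero zero P west west mul S => zero zero west west west mul S => zero zero west west west mul P S => zero zero west west west mul zero P west S => zero zero west west west mul zero zero P west west S => zero zero west west west mul zero zero zero P west west west S => zero zero west west west mul zero zero zero zero P west west west west S => zero zero west west west mul zero zero zero zero west west west west west S => zero zero west west west mul zero zero zero zero west west west west west zero old mul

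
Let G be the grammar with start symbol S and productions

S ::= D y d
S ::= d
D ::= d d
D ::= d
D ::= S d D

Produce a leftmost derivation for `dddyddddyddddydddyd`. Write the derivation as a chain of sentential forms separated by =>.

S=>Dyd=>SdDyd=>DyddDyd=>SdDyddDyd=>ddDyddDyd=>ddSdDyddDyd=>ddDyddDyddDyd=>ddSdDyddDyddDyd=>ddDyddDyddDyddDyd=>dddyddDyddDyddDyd=>dddyddddyddDyddDyd=>dddyddddyddddyddDyd=>dddyddddyddddydddyd

S => Dyd   [S ::= D y d]
Dyd => SdDyd   [D ::= S d D]
SdDyd => DyddDyd   [S ::= D y d]
DyddDyd => SdDyddDyd   [D ::= S d D]
SdDyddDyd => ddDyddDyd   [S ::= d]
ddDyddDyd => ddSdDyddDyd   [D ::= S d D]
ddSdDyddDyd => ddDyddDyddDyd   [S ::= D y d]
ddDyddDyddDyd => ddSdDyddDyddDyd   [D ::= S d D]
ddSdDyddDyddDyd => ddDyddDyddDyddDyd   [S ::= D y d]
ddDyddDyddDyddDyd => dddyddDyddDyddDyd   [D ::= d]
dddyddDyddDyddDyd => dddyddddyddDyddDyd   [D ::= d d]
dddyddddyddDyddDyd => dddyddddyddddyddDyd   [D ::= d d]
dddyddddyddddyddDyd => dddyddddyddddydddyd   [D ::= d]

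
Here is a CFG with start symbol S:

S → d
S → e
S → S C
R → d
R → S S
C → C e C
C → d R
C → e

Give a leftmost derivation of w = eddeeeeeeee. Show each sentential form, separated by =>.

S => SC => eC => eCeC => eCeCeC => edReCeC => eddeCeC => eddeCeCeC => eddeCeCeCeC => eddeeeCeCeC => eddeeeeeCeC => eddeeeeeeeC => eddeeeeeeee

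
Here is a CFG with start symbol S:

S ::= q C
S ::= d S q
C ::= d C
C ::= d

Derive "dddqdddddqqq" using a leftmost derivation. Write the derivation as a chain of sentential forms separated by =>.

S => dSq => ddSqq => dddSqqq => dddqCqqq => dddqdCqqq => dddqddCqqq => dddqdddCqqq => dddqddddCqqq => dddqdddddqqq

S => dSq   [S ::= d S q]
dSq => ddSqq   [S ::= d S q]
ddSqq => dddSqqq   [S ::= d S q]
dddSqqq => dddqCqqq   [S ::= q C]
dddqCqqq => dddqdCqqq   [C ::= d C]
dddqdCqqq => dddqddCqqq   [C ::= d C]
dddqddCqqq => dddqdddCqqq   [C ::= d C]
dddqdddCqqq => dddqddddCqqq   [C ::= d C]
dddqddddCqqq => dddqdddddqqq   [C ::= d]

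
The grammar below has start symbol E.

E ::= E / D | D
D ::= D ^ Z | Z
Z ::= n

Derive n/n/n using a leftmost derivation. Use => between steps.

E => E/D   [E ::= E / D]
E/D => E/D/D   [E ::= E / D]
E/D/D => D/D/D   [E ::= D]
D/D/D => Z/D/D   [D ::= Z]
Z/D/D => n/D/D   [Z ::= n]
n/D/D => n/Z/D   [D ::= Z]
n/Z/D => n/n/D   [Z ::= n]
n/n/D => n/n/Z   [D ::= Z]
n/n/Z => n/n/n   [Z ::= n]

E => E/D => E/D/D => D/D/D => Z/D/D => n/D/D => n/Z/D => n/n/D => n/n/Z => n/n/n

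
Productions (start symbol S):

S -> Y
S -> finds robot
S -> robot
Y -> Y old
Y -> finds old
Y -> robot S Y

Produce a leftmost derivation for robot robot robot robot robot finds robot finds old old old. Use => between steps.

S => Y   [S -> Y]
Y => robot S Y   [Y -> robot S Y]
robot S Y => robot robot Y   [S -> robot]
robot robot Y => robot robot robot S Y   [Y -> robot S Y]
robot robot robot S Y => robot robot robot robot Y   [S -> robot]
robot robot robot robot Y => robot robot robot robot Y old   [Y -> Y old]
robot robot robot robot Y old => robot robot robot robot robot S Y old   [Y -> robot S Y]
robot robot robot robot robot S Y old => robot robot robot robot robot finds robot Y old   [S -> finds robot]
robot robot robot robot robot finds robot Y old => robot robot robot robot robot finds robot Y old old   [Y -> Y old]
robot robot robot robot robot finds robot Y old old => robot robot robot robot robot finds robot finds old old old   [Y -> finds old]

S => Y => robot S Y => robot robot Y => robot robot robot S Y => robot robot robot robot Y => robot robot robot robot Y old => robot robot robot robot robot S Y old => robot robot robot robot robot finds robot Y old => robot robot robot robot robot finds robot Y old old => robot robot robot robot robot finds robot finds old old old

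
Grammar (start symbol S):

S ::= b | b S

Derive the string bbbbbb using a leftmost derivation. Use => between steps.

S=>bS=>bbS=>bbbS=>bbbbS=>bbbbbS=>bbbbbb

S => bS   [S ::= b S]
bS => bbS   [S ::= b S]
bbS => bbbS   [S ::= b S]
bbbS => bbbbS   [S ::= b S]
bbbbS => bbbbbS   [S ::= b S]
bbbbbS => bbbbbb   [S ::= b]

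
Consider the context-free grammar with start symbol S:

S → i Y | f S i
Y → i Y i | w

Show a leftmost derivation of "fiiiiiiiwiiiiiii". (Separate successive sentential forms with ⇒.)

S ⇒ fSi   [S → f S i]
fSi ⇒ fiYi   [S → i Y]
fiYi ⇒ fiiYii   [Y → i Y i]
fiiYii ⇒ fiiiYiii   [Y → i Y i]
fiiiYiii ⇒ fiiiiYiiii   [Y → i Y i]
fiiiiYiiii ⇒ fiiiiiYiiiii   [Y → i Y i]
fiiiiiYiiiii ⇒ fiiiiiiYiiiiii   [Y → i Y i]
fiiiiiiYiiiiii ⇒ fiiiiiiiYiiiiiii   [Y → i Y i]
fiiiiiiiYiiiiiii ⇒ fiiiiiiiwiiiiiii   [Y → w]

S ⇒ fSi ⇒ fiYi ⇒ fiiYii ⇒ fiiiYiii ⇒ fiiiiYiiii ⇒ fiiiiiYiiiii ⇒ fiiiiiiYiiiiii ⇒ fiiiiiiiYiiiiiii ⇒ fiiiiiiiwiiiiiii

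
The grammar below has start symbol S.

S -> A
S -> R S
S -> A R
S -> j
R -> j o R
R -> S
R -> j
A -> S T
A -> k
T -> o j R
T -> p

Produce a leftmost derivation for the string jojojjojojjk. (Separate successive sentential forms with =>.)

S => RS   [S -> R S]
RS => joRS   [R -> j o R]
joRS => jojoRS   [R -> j o R]
jojoRS => jojojS   [R -> j]
jojojS => jojojRS   [S -> R S]
jojojRS => jojojjoRS   [R -> j o R]
jojojjoRS => jojojjojoRS   [R -> j o R]
jojojjojoRS => jojojjojojS   [R -> j]
jojojjojojS => jojojjojojRS   [S -> R S]
jojojjojojRS => jojojjojojjS   [R -> j]
jojojjojojjS => jojojjojojjA   [S -> A]
jojojjojojjA => jojojjojojjk   [A -> k]

S => RS => joRS => jojoRS => jojojS => jojojRS => jojojjoRS => jojojjojoRS => jojojjojojS => jojojjojojRS => jojojjojojjS => jojojjojojjA => jojojjojojjk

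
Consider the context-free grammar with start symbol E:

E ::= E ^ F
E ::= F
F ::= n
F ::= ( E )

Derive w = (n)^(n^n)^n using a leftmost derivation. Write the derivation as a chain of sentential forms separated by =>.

E => E^F   [E ::= E ^ F]
E^F => E^F^F   [E ::= E ^ F]
E^F^F => F^F^F   [E ::= F]
F^F^F => (E)^F^F   [F ::= ( E )]
(E)^F^F => (F)^F^F   [E ::= F]
(F)^F^F => (n)^F^F   [F ::= n]
(n)^F^F => (n)^(E)^F   [F ::= ( E )]
(n)^(E)^F => (n)^(E^F)^F   [E ::= E ^ F]
(n)^(E^F)^F => (n)^(F^F)^F   [E ::= F]
(n)^(F^F)^F => (n)^(n^F)^F   [F ::= n]
(n)^(n^F)^F => (n)^(n^n)^F   [F ::= n]
(n)^(n^n)^F => (n)^(n^n)^n   [F ::= n]

E => E^F => E^F^F => F^F^F => (E)^F^F => (F)^F^F => (n)^F^F => (n)^(E)^F => (n)^(E^F)^F => (n)^(F^F)^F => (n)^(n^F)^F => (n)^(n^n)^F => (n)^(n^n)^n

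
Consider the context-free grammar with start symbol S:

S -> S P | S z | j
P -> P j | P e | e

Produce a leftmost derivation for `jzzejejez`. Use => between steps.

S => Sz   [S -> S z]
Sz => SPz   [S -> S P]
SPz => SPPz   [S -> S P]
SPPz => SPPPz   [S -> S P]
SPPPz => SzPPPz   [S -> S z]
SzPPPz => SzzPPPz   [S -> S z]
SzzPPPz => jzzPPPz   [S -> j]
jzzPPPz => jzzPjPPz   [P -> P j]
jzzPjPPz => jzzejPPz   [P -> e]
jzzejPPz => jzzejPjPz   [P -> P j]
jzzejPjPz => jzzejejPz   [P -> e]
jzzejejPz => jzzejejez   [P -> e]

S => Sz => SPz => SPPz => SPPPz => SzPPPz => SzzPPPz => jzzPPPz => jzzPjPPz => jzzejPPz => jzzejPjPz => jzzejejPz => jzzejejez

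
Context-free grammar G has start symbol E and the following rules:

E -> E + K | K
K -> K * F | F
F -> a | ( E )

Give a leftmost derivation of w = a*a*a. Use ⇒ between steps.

E ⇒ K ⇒ K*F ⇒ K*F*F ⇒ F*F*F ⇒ a*F*F ⇒ a*a*F ⇒ a*a*a

E ⇒ K   [E -> K]
K ⇒ K*F   [K -> K * F]
K*F ⇒ K*F*F   [K -> K * F]
K*F*F ⇒ F*F*F   [K -> F]
F*F*F ⇒ a*F*F   [F -> a]
a*F*F ⇒ a*a*F   [F -> a]
a*a*F ⇒ a*a*a   [F -> a]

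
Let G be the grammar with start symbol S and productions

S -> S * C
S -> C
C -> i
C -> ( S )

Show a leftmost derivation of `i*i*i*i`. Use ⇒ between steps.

S ⇒ S*C ⇒ S*C*C ⇒ S*C*C*C ⇒ C*C*C*C ⇒ i*C*C*C ⇒ i*i*C*C ⇒ i*i*i*C ⇒ i*i*i*i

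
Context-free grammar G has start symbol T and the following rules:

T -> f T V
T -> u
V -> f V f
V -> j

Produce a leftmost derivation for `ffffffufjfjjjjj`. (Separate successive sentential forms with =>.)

T => fTV => ffTVV => fffTVVV => ffffTVVVV => fffffTVVVVV => ffffffTVVVVVV => ffffffuVVVVVV => ffffffufVfVVVVV => ffffffufjfVVVVV => ffffffufjfjVVVV => ffffffufjfjjVVV => ffffffufjfjjjVV => ffffffufjfjjjjV => ffffffufjfjjjjj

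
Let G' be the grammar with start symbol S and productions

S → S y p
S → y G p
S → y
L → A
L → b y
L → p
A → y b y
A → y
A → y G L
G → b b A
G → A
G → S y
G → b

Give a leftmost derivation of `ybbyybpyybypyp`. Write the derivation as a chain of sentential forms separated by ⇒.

S ⇒ Syp ⇒ yGpyp ⇒ ybbApyp ⇒ ybbyGLpyp ⇒ ybbySyLpyp ⇒ ybbyyGpyLpyp ⇒ ybbyybpyLpyp ⇒ ybbyybpyApyp ⇒ ybbyybpyybypyp

S ⇒ Syp   [S → S y p]
Syp ⇒ yGpyp   [S → y G p]
yGpyp ⇒ ybbApyp   [G → b b A]
ybbApyp ⇒ ybbyGLpyp   [A → y G L]
ybbyGLpyp ⇒ ybbySyLpyp   [G → S y]
ybbySyLpyp ⇒ ybbyyGpyLpyp   [S → y G p]
ybbyyGpyLpyp ⇒ ybbyybpyLpyp   [G → b]
ybbyybpyLpyp ⇒ ybbyybpyApyp   [L → A]
ybbyybpyApyp ⇒ ybbyybpyybypyp   [A → y b y]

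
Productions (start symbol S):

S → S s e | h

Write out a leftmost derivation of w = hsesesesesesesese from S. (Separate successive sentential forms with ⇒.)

S⇒Sse⇒Ssese⇒Ssesese⇒Ssesesese⇒Ssesesesese⇒Ssesesesesese⇒Ssesesesesesese⇒Ssesesesesesesese⇒hsesesesesesesese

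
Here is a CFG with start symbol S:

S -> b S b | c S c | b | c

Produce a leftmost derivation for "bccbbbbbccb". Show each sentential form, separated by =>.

S => bSb   [S -> b S b]
bSb => bcScb   [S -> c S c]
bcScb => bccSccb   [S -> c S c]
bccSccb => bccbSbccb   [S -> b S b]
bccbSbccb => bccbbSbbccb   [S -> b S b]
bccbbSbbccb => bccbbbbbccb   [S -> b]

S => bSb => bcScb => bccSccb => bccbSbccb => bccbbSbbccb => bccbbbbbccb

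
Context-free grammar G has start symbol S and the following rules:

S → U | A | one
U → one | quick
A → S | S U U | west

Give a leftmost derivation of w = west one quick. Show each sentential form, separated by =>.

S => A   [S → A]
A => S U U   [A → S U U]
S U U => A U U   [S → A]
A U U => west U U   [A → west]
west U U => west one U   [U → one]
west one U => west one quick   [U → quick]

S => A => S U U => A U U => west U U => west one U => west one quick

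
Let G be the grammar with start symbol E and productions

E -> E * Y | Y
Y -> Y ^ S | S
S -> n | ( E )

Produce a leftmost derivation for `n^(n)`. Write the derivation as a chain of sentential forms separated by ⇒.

E ⇒ Y ⇒ Y^S ⇒ S^S ⇒ n^S ⇒ n^(E) ⇒ n^(Y) ⇒ n^(S) ⇒ n^(n)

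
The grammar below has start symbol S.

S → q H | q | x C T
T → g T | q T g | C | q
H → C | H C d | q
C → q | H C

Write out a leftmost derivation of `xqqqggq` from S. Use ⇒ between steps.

S ⇒ xCT ⇒ xHCT ⇒ xqCT ⇒ xqHCT ⇒ xqqCT ⇒ xqqqT ⇒ xqqqgT ⇒ xqqqggT ⇒ xqqqggq

S ⇒ xCT   [S → x C T]
xCT ⇒ xHCT   [C → H C]
xHCT ⇒ xqCT   [H → q]
xqCT ⇒ xqHCT   [C → H C]
xqHCT ⇒ xqqCT   [H → q]
xqqCT ⇒ xqqqT   [C → q]
xqqqT ⇒ xqqqgT   [T → g T]
xqqqgT ⇒ xqqqggT   [T → g T]
xqqqggT ⇒ xqqqggq   [T → q]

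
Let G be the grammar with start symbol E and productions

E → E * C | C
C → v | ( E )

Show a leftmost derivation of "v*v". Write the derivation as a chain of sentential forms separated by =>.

E=>E*C=>C*C=>v*C=>v*v

E => E*C   [E → E * C]
E*C => C*C   [E → C]
C*C => v*C   [C → v]
v*C => v*v   [C → v]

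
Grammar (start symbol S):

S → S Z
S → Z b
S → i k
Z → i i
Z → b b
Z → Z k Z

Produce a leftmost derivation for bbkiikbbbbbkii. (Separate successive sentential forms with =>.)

S => SZ => ZbZ => ZkZbZ => bbkZbZ => bbkZkZbZ => bbkiikZbZ => bbkiikbbbZ => bbkiikbbbZkZ => bbkiikbbbbbkZ => bbkiikbbbbbkii

S => SZ   [S → S Z]
SZ => ZbZ   [S → Z b]
ZbZ => ZkZbZ   [Z → Z k Z]
ZkZbZ => bbkZbZ   [Z → b b]
bbkZbZ => bbkZkZbZ   [Z → Z k Z]
bbkZkZbZ => bbkiikZbZ   [Z → i i]
bbkiikZbZ => bbkiikbbbZ   [Z → b b]
bbkiikbbbZ => bbkiikbbbZkZ   [Z → Z k Z]
bbkiikbbbZkZ => bbkiikbbbbbkZ   [Z → b b]
bbkiikbbbbbkZ => bbkiikbbbbbkii   [Z → i i]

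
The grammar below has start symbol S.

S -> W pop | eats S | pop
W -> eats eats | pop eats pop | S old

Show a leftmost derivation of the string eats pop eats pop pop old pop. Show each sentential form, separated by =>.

S => W pop => S old pop => eats S old pop => eats W pop old pop => eats pop eats pop pop old pop

S => W pop   [S -> W pop]
W pop => S old pop   [W -> S old]
S old pop => eats S old pop   [S -> eats S]
eats S old pop => eats W pop old pop   [S -> W pop]
eats W pop old pop => eats pop eats pop pop old pop   [W -> pop eats pop]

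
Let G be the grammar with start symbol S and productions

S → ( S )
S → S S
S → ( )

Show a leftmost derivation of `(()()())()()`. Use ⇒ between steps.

S ⇒ SS ⇒ SSS ⇒ (S)SS ⇒ (SS)SS ⇒ (SSS)SS ⇒ (()SS)SS ⇒ (()()S)SS ⇒ (()()())SS ⇒ (()()())()S ⇒ (()()())()()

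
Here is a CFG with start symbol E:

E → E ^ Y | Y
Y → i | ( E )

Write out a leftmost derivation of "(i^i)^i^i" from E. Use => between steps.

E => E^Y => E^Y^Y => Y^Y^Y => (E)^Y^Y => (E^Y)^Y^Y => (Y^Y)^Y^Y => (i^Y)^Y^Y => (i^i)^Y^Y => (i^i)^i^Y => (i^i)^i^i

E => E^Y   [E → E ^ Y]
E^Y => E^Y^Y   [E → E ^ Y]
E^Y^Y => Y^Y^Y   [E → Y]
Y^Y^Y => (E)^Y^Y   [Y → ( E )]
(E)^Y^Y => (E^Y)^Y^Y   [E → E ^ Y]
(E^Y)^Y^Y => (Y^Y)^Y^Y   [E → Y]
(Y^Y)^Y^Y => (i^Y)^Y^Y   [Y → i]
(i^Y)^Y^Y => (i^i)^Y^Y   [Y → i]
(i^i)^Y^Y => (i^i)^i^Y   [Y → i]
(i^i)^i^Y => (i^i)^i^i   [Y → i]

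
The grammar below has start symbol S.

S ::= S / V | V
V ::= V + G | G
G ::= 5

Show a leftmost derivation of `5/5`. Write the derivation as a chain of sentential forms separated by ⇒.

S⇒S/V⇒V/V⇒G/V⇒5/V⇒5/G⇒5/5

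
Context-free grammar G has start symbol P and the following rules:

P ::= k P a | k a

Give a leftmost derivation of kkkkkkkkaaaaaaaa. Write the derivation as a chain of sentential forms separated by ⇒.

P ⇒ kPa   [P ::= k P a]
kPa ⇒ kkPaa   [P ::= k P a]
kkPaa ⇒ kkkPaaa   [P ::= k P a]
kkkPaaa ⇒ kkkkPaaaa   [P ::= k P a]
kkkkPaaaa ⇒ kkkkkPaaaaa   [P ::= k P a]
kkkkkPaaaaa ⇒ kkkkkkPaaaaaa   [P ::= k P a]
kkkkkkPaaaaaa ⇒ kkkkkkkPaaaaaaa   [P ::= k P a]
kkkkkkkPaaaaaaa ⇒ kkkkkkkkaaaaaaaa   [P ::= k a]

P ⇒ kPa ⇒ kkPaa ⇒ kkkPaaa ⇒ kkkkPaaaa ⇒ kkkkkPaaaaa ⇒ kkkkkkPaaaaaa ⇒ kkkkkkkPaaaaaaa ⇒ kkkkkkkkaaaaaaaa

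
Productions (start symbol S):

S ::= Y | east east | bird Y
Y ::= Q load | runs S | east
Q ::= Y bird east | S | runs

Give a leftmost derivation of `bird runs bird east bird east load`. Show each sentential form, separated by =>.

S => bird Y => bird Q load => bird Y bird east load => bird runs S bird east load => bird runs bird Y bird east load => bird runs bird east bird east load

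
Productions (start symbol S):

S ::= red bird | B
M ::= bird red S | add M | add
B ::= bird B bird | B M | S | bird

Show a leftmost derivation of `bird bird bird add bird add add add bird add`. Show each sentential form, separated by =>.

S => B   [S ::= B]
B => B M   [B ::= B M]
B M => bird B bird M   [B ::= bird B bird]
bird B bird M => bird B M bird M   [B ::= B M]
bird B M bird M => bird bird B bird M bird M   [B ::= bird B bird]
bird bird B bird M bird M => bird bird B M bird M bird M   [B ::= B M]
bird bird B M bird M bird M => bird bird bird M bird M bird M   [B ::= bird]
bird bird bird M bird M bird M => bird bird bird add bird M bird M   [M ::= add]
bird bird bird add bird M bird M => bird bird bird add bird add M bird M   [M ::= add M]
bird bird bird add bird add M bird M => bird bird bird add bird add add M bird M   [M ::= add M]
bird bird bird add bird add add M bird M => bird bird bird add bird add add add bird M   [M ::= add]
bird bird bird add bird add add add bird M => bird bird bird add bird add add add bird add   [M ::= add]

S => B => B M => bird B bird M => bird B M bird M => bird bird B bird M bird M => bird bird B M bird M bird M => bird bird bird M bird M bird M => bird bird bird add bird M bird M => bird bird bird add bird add M bird M => bird bird bird add bird add add M bird M => bird bird bird add bird add add add bird M => bird bird bird add bird add add add bird add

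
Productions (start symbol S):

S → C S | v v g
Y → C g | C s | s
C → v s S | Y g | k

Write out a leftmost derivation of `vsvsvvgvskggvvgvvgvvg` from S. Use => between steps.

S => CS   [S → C S]
CS => vsSS   [C → v s S]
vsSS => vsCSS   [S → C S]
vsCSS => vsvsSSS   [C → v s S]
vsvsSSS => vsvsvvgSS   [S → v v g]
vsvsvvgSS => vsvsvvgCSS   [S → C S]
vsvsvvgCSS => vsvsvvgvsSSS   [C → v s S]
vsvsvvgvsSSS => vsvsvvgvsCSSS   [S → C S]
vsvsvvgvsCSSS => vsvsvvgvsYgSSS   [C → Y g]
vsvsvvgvsYgSSS => vsvsvvgvsCggSSS   [Y → C g]
vsvsvvgvsCggSSS => vsvsvvgvskggSSS   [C → k]
vsvsvvgvskggSSS => vsvsvvgvskggvvgSS   [S → v v g]
vsvsvvgvskggvvgSS => vsvsvvgvskggvvgvvgS   [S → v v g]
vsvsvvgvskggvvgvvgS => vsvsvvgvskggvvgvvgvvg   [S → v v g]

S=>CS=>vsSS=>vsCSS=>vsvsSSS=>vsvsvvgSS=>vsvsvvgCSS=>vsvsvvgvsSSS=>vsvsvvgvsCSSS=>vsvsvvgvsYgSSS=>vsvsvvgvsCggSSS=>vsvsvvgvskggSSS=>vsvsvvgvskggvvgSS=>vsvsvvgvskggvvgvvgS=>vsvsvvgvskggvvgvvgvvg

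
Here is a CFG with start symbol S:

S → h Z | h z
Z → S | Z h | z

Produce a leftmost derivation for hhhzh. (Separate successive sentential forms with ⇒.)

S ⇒ hZ ⇒ hS ⇒ hhZ ⇒ hhZh ⇒ hhSh ⇒ hhhzh

S ⇒ hZ   [S → h Z]
hZ ⇒ hS   [Z → S]
hS ⇒ hhZ   [S → h Z]
hhZ ⇒ hhZh   [Z → Z h]
hhZh ⇒ hhSh   [Z → S]
hhSh ⇒ hhhzh   [S → h z]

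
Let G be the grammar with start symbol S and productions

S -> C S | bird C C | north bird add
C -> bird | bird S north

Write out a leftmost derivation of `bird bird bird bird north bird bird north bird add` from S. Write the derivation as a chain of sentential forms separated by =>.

S => C S => bird S north S => bird bird C C north S => bird bird bird C north S => bird bird bird bird north S => bird bird bird bird north C S => bird bird bird bird north bird S => bird bird bird bird north bird C S => bird bird bird bird north bird bird S => bird bird bird bird north bird bird north bird add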